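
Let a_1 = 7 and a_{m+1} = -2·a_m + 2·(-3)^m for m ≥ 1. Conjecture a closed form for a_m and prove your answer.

a_m = (-2)^(m - 1) - 2(-3)^m

Computing the first terms: a_1 = 7, a_2 = -20, a_3 = 58. This suggests a_m = (-2)^(m - 1) - 2(-3)^m.
When m = 1: the formula gives 7 = 7 = a_1.
Inductive step: assume the claim holds for m = k, so a_k = (-2)^(k - 1) - 2(-3)^k.
Then a_{k+1} = -2·a_k + 2·(-3)^k = -2·((-2)^(k - 1) - 2(-3)^k) + 2·(-3)^k = (-2)^k - 2(-3)^(k + 1) = (-2)^((k+1) - 1) - 2(-3)^(k+1),
which is the claimed formula at m = k+1.
By the principle of mathematical induction, the result holds for all m ≥ 1.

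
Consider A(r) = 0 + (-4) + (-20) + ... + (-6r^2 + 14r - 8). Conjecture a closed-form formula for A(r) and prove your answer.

A(r) = -2r(r - 1)^2

We claim A(r) = -2r(r - 1)^2 for all r ≥ 1.
When r = 1: A(1) = 0, and the closed form gives 0. They agree.
Inductive step: assume the claim holds for r = i, so A(i) = 2i(-i^2 + 2i - 1).
Then A(i+1) = A(i) + (2i(-3i + 1)) = (2i(-i^2 + 2i - 1)) + (2i(-3i + 1)).
Simplifying, A(i+1) = -2i^2·(i + 1) = -2(i+1)((i+1) - 1)^2,
which is the closed form with r = i+1.
By the principle of mathematical induction, the result holds for all r ≥ 1.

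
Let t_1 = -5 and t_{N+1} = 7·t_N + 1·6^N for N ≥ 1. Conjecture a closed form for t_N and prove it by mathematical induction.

Computing the first terms: t_1 = -5, t_2 = -29, t_3 = -167. This suggests t_N = -6^N + 7^(N - 1).
When N = 1: the formula gives -5 = -5 = t_1.
For the inductive step, assume it holds for an arbitrary p ≥ 1, so t_p = -6^p + 7^(p - 1).
Then t_{p+1} = 7·t_p + 1·6^p = 7·(-6^p + 7^(p - 1)) + 1·6^p = -6^(p + 1) + 7^p = -6^(p+1) + 7^((p+1) - 1),
which is the claimed formula at N = p+1.
By the principle of mathematical induction, the result holds for all N ≥ 1.

t_N = -6^N + 7^(N - 1)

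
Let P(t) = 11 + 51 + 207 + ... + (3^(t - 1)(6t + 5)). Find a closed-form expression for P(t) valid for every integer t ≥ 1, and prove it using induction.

We claim P(t) = 3^t(3t + 1) - 1 for all t ≥ 1.
For the base case t = 1: P(1) = 11, and the closed form gives 11. They agree.
Inductive step: assume the claim holds for t = r, so P(r) = 3^r(3r + 1) - 1.
Then P(r+1) = P(r) + (3^r(6r + 11)) = (3^r(3r + 1) - 1) + (3^r(6r + 11)).
Simplifying, P(r+1) = 9·3^r·r + 12·3^r - 1 = 3^(r+1)(3(r+1) + 1) - 1,
which is the closed form with t = r+1.
By the principle of mathematical induction, the result holds for all t ≥ 1.

P(t) = 3^t(3t + 1) - 1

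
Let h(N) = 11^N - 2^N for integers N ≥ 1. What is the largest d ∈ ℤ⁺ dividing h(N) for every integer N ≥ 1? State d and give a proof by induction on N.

d = 9

Computing the first values: h(1) = 9 and h(2) = 117; gcd(9, 117) = 9, so d ≤ 9.
We prove 9 | 11^N - 2^N for all N ≥ 1 by induction on N.
For the base case N = 1: h(1) = 9 = 9·(1), so 9 | h(1).
Suppose the result is true for N = p, i.e. 9 | h(p). Then
11^{p+1} − 2^{p+1} = 11·11^p − 2·2^p = 11·(11^p − 2^p) + (9)·2^p. The first term is divisible by 9 by the inductive hypothesis, and the second term (9)·2^p is divisible by 9 since 9 | 9. Hence 9 | h(p+1).
Hence, by induction on N, the claim holds for every N ≥ 1.
Therefore the largest such d is 9.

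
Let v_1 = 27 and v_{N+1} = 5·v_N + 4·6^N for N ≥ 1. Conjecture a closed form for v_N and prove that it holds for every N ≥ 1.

v_N = 3·5^(N - 1) + 4·6^N

Computing the first terms: v_1 = 27, v_2 = 159, v_3 = 939. This suggests v_N = 3·5^(N - 1) + 4·6^N.
Base step (N = 1): the formula gives 27 = 27 = v_1.
Inductive step: assume the claim holds for N = r, so v_r = 3·5^(r - 1) + 4·6^r.
Then v_{r+1} = 5·v_r + 4·6^r = 5·(3·5^(r - 1) + 4·6^r) + 4·6^r = 3·5^r + 4·6^(r + 1) = 3·5^((r+1) - 1) + 4·6^(r+1),
which is the claimed formula at N = r+1.
By the principle of mathematical induction, the result holds for all N ≥ 1.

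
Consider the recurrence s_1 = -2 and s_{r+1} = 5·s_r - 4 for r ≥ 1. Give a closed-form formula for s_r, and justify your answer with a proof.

s_r = -3·5^(r - 1) + 1

Computing the first terms: s_1 = -2, s_2 = -14, s_3 = -74. This suggests s_r = -3·5^(r - 1) + 1.
Base step (r = 1): the formula gives -2 = -2 = s_1.
Inductive step: suppose the statement holds for some m ≥ 1, so s_m = -3·5^(m - 1) + 1.
Then s_{m+1} = 5·s_m - 4 = 5·(-3·5^(m - 1) + 1) - 4 = -3·5^m + 1 = -3·5^((m+1) - 1) + 1,
which is the claimed formula at r = m+1.
By induction, the statement is established for all r ≥ 1.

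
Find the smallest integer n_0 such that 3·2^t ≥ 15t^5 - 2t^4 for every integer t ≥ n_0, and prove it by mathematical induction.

At t = 25: 100663296 < 145703125, so the inequality fails and n_0 ≥ 26. We prove 3·2^t ≥ 15t^5 - 2t^4 for all t ≥ 26.
When t = 26: 3·2^t = 201326592 and 15t^5 - 2t^4 = 177306688, so 201326592 ≥ 177306688.
Suppose the result is true for t = i, so 3·2^i ≥ 15i^5 - 2i^4.
Then 3·2^(i + 1) = 2·(3·2^i) ≥ 2·(15i^5 - 2i^4).
Also, for i ≥ 26 we have 2·(15i^5 - 2i^4) ≥ 15(i+1)^5 - 2(i+1)^4, since 2·(15i^5 - 2i^4) − (15(i+1)^5 - 2(i+1)^4) = 15i^5 - 77i^4 - 142i^3 - 138i^2 - 67i - 13, which is nonnegative for all i ≥ 26.
Combining, 3·2^(i + 1) ≥ 15(i+1)^5 - 2(i+1)^4.
By the principle of mathematical induction, the result holds for all t ≥ 26.
Hence the smallest such n_0 is 26.

n_0 = 26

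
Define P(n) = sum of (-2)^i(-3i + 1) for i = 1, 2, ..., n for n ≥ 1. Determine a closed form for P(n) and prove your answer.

P(n) = (-2)^(n + 1)n

We claim P(n) = (-2)^(n + 1)n for all n ≥ 1.
When n = 1: P(1) = 4, and the closed form gives 4. They agree.
Suppose the result is true for n = i, so P(i) = (-2)^(i + 1)i.
Then P(i+1) = P(i) + (2(-2)^i(3i + 2)) = ((-2)^(i + 1)i) + (2(-2)^i(3i + 2)).
Simplifying, P(i+1) = (-2)^(i + 2)(i + 1) = (-2)^((i+1) + 1)(i+1),
which is the closed form with n = i+1.
This completes the induction.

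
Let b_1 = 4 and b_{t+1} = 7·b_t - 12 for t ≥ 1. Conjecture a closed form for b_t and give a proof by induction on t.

Computing the first terms: b_1 = 4, b_2 = 16, b_3 = 100. This suggests b_t = 2·7^(t - 1) + 2.
For the base case t = 1: the formula gives 4 = 4 = b_1.
Inductive step: suppose the statement holds for some r ≥ 1, so b_r = 2·7^(r - 1) + 2.
Then b_{r+1} = 7·b_r - 12 = 7·(2·7^(r - 1) + 2) - 12 = 2·7^r + 2 = 2·7^((r+1) - 1) + 2,
which is the claimed formula at t = r+1.
This completes the induction.

b_t = 2·7^(t - 1) + 2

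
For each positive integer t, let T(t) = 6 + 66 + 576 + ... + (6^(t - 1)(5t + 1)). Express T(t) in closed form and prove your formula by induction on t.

T(t) = 6^t·t

We claim T(t) = 6^t·t for all t ≥ 1.
For the base case t = 1: T(1) = 6, and the closed form gives 6. They agree.
Suppose the result is true for t = r, so T(r) = 6^r·r.
Then T(r+1) = T(r) + (6^r(5r + 6)) = (6^r·r) + (6^r(5r + 6)).
Simplifying, T(r+1) = 6^(r + 1)(r + 1) = 6^(r+1)·(r+1),
which is the closed form with t = r+1.
By induction, the statement is established for all t ≥ 1.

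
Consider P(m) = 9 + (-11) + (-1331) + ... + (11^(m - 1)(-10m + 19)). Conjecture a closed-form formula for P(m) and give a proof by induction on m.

P(m) = 11^m(-m + 2) - 2

We claim P(m) = 11^m(-m + 2) - 2 for all m ≥ 1.
When m = 1: P(1) = 9, and the closed form gives 9. They agree.
Inductive step: suppose the statement holds for some i ≥ 1, so P(i) = 11^i(-i + 2) - 2.
Then P(i+1) = P(i) + (11^i(-10i + 9)) = (11^i(-i + 2) - 2) + (11^i(-10i + 9)).
Simplifying, P(i+1) = -11^(i + 1)i + 11^(i + 1) - 2 = 11^(i+1)(-(i+1) + 2) - 2,
which is the closed form with m = i+1.
By induction, the statement is established for all m ≥ 1.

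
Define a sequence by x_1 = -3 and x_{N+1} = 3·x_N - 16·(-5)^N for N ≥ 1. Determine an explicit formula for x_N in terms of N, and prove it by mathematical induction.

x_N = 2(-5)^N + 7·3^(N - 1)

Computing the first terms: x_1 = -3, x_2 = 71, x_3 = -187. This suggests x_N = 2(-5)^N + 7·3^(N - 1).
When N = 1: the formula gives -3 = -3 = x_1.
For the inductive step, assume it holds for an arbitrary i ≥ 1, so x_i = 2(-5)^i + 7·3^(i - 1).
Then x_{i+1} = 3·x_i - 16·(-5)^i = 3·(2(-5)^i + 7·3^(i - 1)) - 16·(-5)^i = 2(-5)^(i + 1) + 7·3^i = 2(-5)^(i+1) + 7·3^((i+1) - 1),
which is the claimed formula at N = i+1.
By induction, the statement is established for all N ≥ 1.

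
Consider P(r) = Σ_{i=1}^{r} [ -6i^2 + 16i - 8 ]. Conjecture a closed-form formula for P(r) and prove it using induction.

P(r) = -r(2r^2 - 5r + 1)

We claim P(r) = -r(2r^2 - 5r + 1) for all r ≥ 1.
Base case (r = 1): P(1) = 2, and the closed form gives 2. They agree.
For the inductive step, assume it holds for an arbitrary i ≥ 1, so P(i) = i(-2i^2 + 5i - 1).
Then P(i+1) = P(i) + (-6i^2 + 4i + 2) = (i(-2i^2 + 5i - 1)) + (-6i^2 + 4i + 2).
Simplifying, P(i+1) = -(i + 1)(2i^2 - i - 2) = -(i+1)(2(i+1)^2 - 5(i+1) + 1),
which is the closed form with r = i+1.
This completes the induction.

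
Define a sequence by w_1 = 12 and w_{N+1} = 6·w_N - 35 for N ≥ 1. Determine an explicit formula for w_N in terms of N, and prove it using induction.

Computing the first terms: w_1 = 12, w_2 = 37, w_3 = 187. This suggests w_N = 5·6^(N - 1) + 7.
For the base case N = 1: the formula gives 12 = 12 = w_1.
Inductive step: assume the claim holds for N = i, so w_i = 5·6^(i - 1) + 7.
Then w_{i+1} = 6·w_i - 35 = 6·(5·6^(i - 1) + 7) - 35 = 5·6^i + 7 = 5·6^((i+1) - 1) + 7,
which is the claimed formula at N = i+1.
This completes the induction.

w_N = 5·6^(N - 1) + 7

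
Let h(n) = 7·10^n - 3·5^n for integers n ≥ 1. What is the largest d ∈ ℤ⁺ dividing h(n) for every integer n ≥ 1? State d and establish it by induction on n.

Computing the first values: h(1) = 55 and h(2) = 625; gcd(55, 625) = 5, so d ≤ 5.
We prove 5 | 7·10^n - 3·5^n for all n ≥ 1 by induction on n.
When n = 1: h(1) = 55 = 5·(11), so 5 | h(1).
Inductive step: suppose the statement holds for some k ≥ 1, i.e. 5 | h(k). Then
h(k+1) − 10·h(k) = (7·10^(k+1) - 3·5^(k+1)) − 10·(7·10^k - 3·5^k) = (-3)·5^k·(5 − 10) = (15)·5^k. Since 5 | h(k) by the inductive hypothesis, 5 | 10·h(k); and 5 | 15 since 15 = 5·3. Therefore 5 | h(k+1).
This completes the induction.
Therefore the largest such d is 5.

d = 5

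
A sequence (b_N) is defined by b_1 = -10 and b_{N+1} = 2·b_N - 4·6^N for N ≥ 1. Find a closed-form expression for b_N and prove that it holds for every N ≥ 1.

Computing the first terms: b_1 = -10, b_2 = -44, b_3 = -232. This suggests b_N = -2^(N + 1) - 6^N.
For the base case N = 1: the formula gives -10 = -10 = b_1.
Inductive step: suppose the statement holds for some k ≥ 1, so b_k = -2^(k + 1) - 6^k.
Then b_{k+1} = 2·b_k - 4·6^k = 2·(-2^(k + 1) - 6^k) - 4·6^k = -2^(k + 2) - 6^(k + 1) = -2^((k+1) + 1) - 6^(k+1),
which is the claimed formula at N = k+1.
Hence, by induction on N, the claim holds for every N ≥ 1.

b_N = -2^(N + 1) - 6^N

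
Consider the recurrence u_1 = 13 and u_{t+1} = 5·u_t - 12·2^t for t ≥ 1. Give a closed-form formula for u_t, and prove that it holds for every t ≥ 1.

u_t = 2^(t + 2) + 5^t

Computing the first terms: u_1 = 13, u_2 = 41, u_3 = 157. This suggests u_t = 2^(t + 2) + 5^t.
Base case (t = 1): the formula gives 13 = 13 = u_1.
For the inductive step, assume it holds for an arbitrary i ≥ 1, so u_i = 2^(i + 2) + 5^i.
Then u_{i+1} = 5·u_i - 12·2^i = 5·(2^(i + 2) + 5^i) - 12·2^i = 2^(i + 3) + 5^(i + 1) = 2^((i+1) + 2) + 5^(i+1),
which is the claimed formula at t = i+1.
By induction, the statement is established for all t ≥ 1.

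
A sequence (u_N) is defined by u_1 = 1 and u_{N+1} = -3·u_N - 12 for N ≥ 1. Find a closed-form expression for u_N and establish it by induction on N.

u_N = 4(-3)^(N - 1) - 3

Computing the first terms: u_1 = 1, u_2 = -15, u_3 = 33. This suggests u_N = 4(-3)^(N - 1) - 3.
Base step (N = 1): the formula gives 1 = 1 = u_1.
Inductive step: suppose the statement holds for some r ≥ 1, so u_r = 4(-3)^(r - 1) - 3.
Then u_{r+1} = -3·u_r - 12 = -3·(4(-3)^(r - 1) - 3) - 12 = 4(-3)^r - 3 = 4(-3)^((r+1) - 1) - 3,
which is the claimed formula at N = r+1.
By the principle of mathematical induction, the result holds for all N ≥ 1.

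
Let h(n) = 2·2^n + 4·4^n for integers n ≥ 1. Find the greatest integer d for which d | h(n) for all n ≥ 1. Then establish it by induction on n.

Computing the first values: h(1) = 20 and h(2) = 72; gcd(20, 72) = 4, so d ≤ 4.
We prove 4 | 2·2^n + 4·4^n for all n ≥ 1 by induction on n.
Base step (n = 1): h(1) = 20 = 4·(5), so 4 | h(1).
For the inductive step, assume it holds for an arbitrary r ≥ 1, i.e. 4 | h(r). Then
h(r+1) − 4·h(r) = (2·2^(r+1) + 4·4^(r+1)) − 4·(2·2^r + 4·4^r) = (2)·2^r·(2 − 4) = (-4)·2^r. Since 4 | h(r) by the inductive hypothesis, 4 | 4·h(r); and 4 | -4 since -4 = 4·-1. Therefore 4 | h(r+1).
By the principle of mathematical induction, the result holds for all n ≥ 1.
Therefore the largest such d is 4.

d = 4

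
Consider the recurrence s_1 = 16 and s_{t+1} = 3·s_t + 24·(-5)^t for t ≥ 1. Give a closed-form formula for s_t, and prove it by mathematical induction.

Computing the first terms: s_1 = 16, s_2 = -72, s_3 = 384. This suggests s_t = -3(-5)^t + 3^(t - 1).
Base case (t = 1): the formula gives 16 = 16 = s_1.
Inductive step: suppose the statement holds for some j ≥ 1, so s_j = -3(-5)^j + 3^(j - 1).
Then s_{j+1} = 3·s_j + 24·(-5)^j = 3·(-3(-5)^j + 3^(j - 1)) + 24·(-5)^j = -3(-5)^(j + 1) + 3^j = -3(-5)^(j+1) + 3^((j+1) - 1),
which is the claimed formula at t = j+1.
Hence, by induction on t, the claim holds for every t ≥ 1.

s_t = -3(-5)^t + 3^(t - 1)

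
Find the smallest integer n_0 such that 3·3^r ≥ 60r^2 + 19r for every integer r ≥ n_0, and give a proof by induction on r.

n_0 = 7

At r = 6: 2187 < 2274, so the inequality fails and n_0 ≥ 7. We prove 3·3^r ≥ 60r^2 + 19r for all r ≥ 7.
Base case (r = 7): 3·3^r = 6561 and 60r^2 + 19r = 3073, so 6561 ≥ 3073.
For the inductive step, assume it holds for an arbitrary m ≥ 7, so 3·3^m ≥ 60m^2 + 19m.
Then 3·3^(m + 1) = 3·(3·3^m) ≥ 3·(60m^2 + 19m).
Also, for m ≥ 7 we have 3·(60m^2 + 19m) ≥ 60(m+1)^2 + 19(m+1), since 3·(60m^2 + 19m) − (60(m+1)^2 + 19(m+1)) = 120m^2 - 82m - 79, which is nonnegative for all m ≥ 7.
Combining, 3·3^(m + 1) ≥ 60(m+1)^2 + 19(m+1).
Hence, by induction on r, the claim holds for every r ≥ 7.
Hence the smallest such n_0 is 7.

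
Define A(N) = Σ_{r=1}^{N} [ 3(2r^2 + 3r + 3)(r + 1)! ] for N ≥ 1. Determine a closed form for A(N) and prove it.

A(N) = (6N + 3)(N + 2)! - 6

We claim A(N) = (6N + 3)(N + 2)! - 6 for all N ≥ 1.
When N = 1: A(1) = 48, and the closed form gives 48. They agree.
Inductive step: suppose the statement holds for some r ≥ 1, so A(r) = (6r + 3)(r + 2)! - 6.
Then A(r+1) = A(r) + (3(2r^2 + 7r + 8)(r + 2)!) = ((6r + 3)(r + 2)! - 6) + (3(2r^2 + 7r + 8)(r + 2)!).
Simplifying, A(r+1) = (6(r+1) + 3)((r+1) + 2)! - 6,
which is the closed form with N = r+1.
By the principle of mathematical induction, the result holds for all N ≥ 1.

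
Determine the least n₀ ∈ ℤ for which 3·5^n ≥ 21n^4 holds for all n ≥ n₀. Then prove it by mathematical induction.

At n = 5: 9375 < 13125, so the inequality fails and n₀ ≥ 6. We prove 3·5^n ≥ 21n^4 for all n ≥ 6.
Base case (n = 6): 3·5^n = 46875 and 21n^4 = 27216, so 46875 ≥ 27216.
For the inductive step, assume it holds for an arbitrary i ≥ 6, so 3·5^i ≥ 21i^4.
Then 3·5^(i + 1) = 5·(3·5^i) ≥ 5·(21i^4).
Also, for i ≥ 6 we have 5·(21i^4) ≥ 21(i+1)^4, since 5 ≥ (1 + 1/i)^4 for all i ≥ 6.
Combining, 3·5^(i + 1) ≥ 21(i+1)^4.
Hence, by induction on n, the claim holds for every n ≥ 6.
Hence the smallest such n₀ is 6.

n₀ = 6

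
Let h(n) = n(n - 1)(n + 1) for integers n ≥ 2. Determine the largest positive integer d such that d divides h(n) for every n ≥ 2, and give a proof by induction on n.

d = 6

Computing the first values: h(2) = 6 and h(3) = 24; gcd(6, 24) = 6, so d ≤ 6.
We prove 6 | n(n - 1)(n + 1) for all n ≥ 2 by induction on n.
Base step (n = 2): h(2) = 6 = 6·(1), so 6 | h(2).
Suppose the result is true for n = k, i.e. 6 | h(k). Then
h(k+1) − h(k) = k·(k+1)·(k+2) − (k-1)·k·(k+1) = k·(k+1)·[(k+2) − (k-1)] = 3·k·(k+1). The product of 2 consecutive integers is divisible by (2)! = 2, so h(k+1) − h(k) is divisible by 3·2 = 6. By the inductive hypothesis 6 | h(k), hence 6 | h(k+1).
By the principle of mathematical induction, the result holds for all n ≥ 2.
Therefore the largest such d is 6.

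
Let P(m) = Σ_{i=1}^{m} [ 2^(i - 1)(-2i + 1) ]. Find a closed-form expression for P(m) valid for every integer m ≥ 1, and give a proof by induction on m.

We claim P(m) = 2^m(-2m + 3) - 3 for all m ≥ 1.
Base case (m = 1): P(1) = -1, and the closed form gives -1. They agree.
Inductive step: assume the claim holds for m = i, so P(i) = 2^i(-2i + 3) - 3.
Then P(i+1) = P(i) + (2^i(-2i - 1)) = (2^i(-2i + 3) - 3) + (2^i(-2i - 1)).
Simplifying, P(i+1) = 2^(i + 1) - 2^(i + 2)i - 3 = 2^(i+1)(-2(i+1) + 3) - 3,
which is the closed form with m = i+1.
Hence, by induction on m, the claim holds for every m ≥ 1.

P(m) = 2^m(-2m + 3) - 3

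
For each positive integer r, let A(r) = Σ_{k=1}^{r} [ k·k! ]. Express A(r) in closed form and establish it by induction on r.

A(r) = (r + 1)r! - 1

We claim A(r) = (r + 1)r! - 1 for all r ≥ 1.
For the base case r = 1: A(1) = 1, and the closed form gives 1. They agree.
For the inductive step, assume it holds for an arbitrary k ≥ 1, so A(k) = (k + 1)k! - 1.
Then A(k+1) = A(k) + ((k + 1)(k + 1)!) = ((k + 1)k! - 1) + ((k + 1)(k + 1)!).
Simplifying, A(k+1) = ((k+1) + 1)(k+1)! - 1,
which is the closed form with r = k+1.
Hence, by induction on r, the claim holds for every r ≥ 1.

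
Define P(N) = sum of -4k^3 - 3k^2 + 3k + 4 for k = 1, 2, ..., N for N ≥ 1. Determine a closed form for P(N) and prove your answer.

We claim P(N) = -N(N - 1)(N^2 + 4N + 5) for all N ≥ 1.
Base case (N = 1): P(1) = 0, and the closed form gives 0. They agree.
For the inductive step, assume it holds for an arbitrary k ≥ 1, so P(k) = k(-k^3 - 3k^2 - k + 5).
Then P(k+1) = P(k) + (k(-4k^2 - 15k - 15)) = (k(-k^3 - 3k^2 - k + 5)) + (k(-4k^2 - 15k - 15)).
Simplifying, P(k+1) = -k(k + 1)(k^2 + 6k + 10) = -(k+1)((k+1) - 1)((k+1)^2 + 4(k+1) + 5),
which is the closed form with N = k+1.
This completes the induction.

P(N) = -N(N - 1)(N^2 + 4N + 5)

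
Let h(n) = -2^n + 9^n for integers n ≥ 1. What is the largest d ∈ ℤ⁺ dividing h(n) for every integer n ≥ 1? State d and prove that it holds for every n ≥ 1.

d = 7

Computing the first values: h(1) = 7 and h(2) = 77; gcd(7, 77) = 7, so d ≤ 7.
We prove 7 | -2^n + 9^n for all n ≥ 1 by induction on n.
Base case (n = 1): h(1) = 7 = 7·(1), so 7 | h(1).
Suppose the result is true for n = r, i.e. 7 | h(r). Then
9^{r+1} − 2^{r+1} = 9·9^r − 2·2^r = 9·(9^r − 2^r) + (7)·2^r. The first term is divisible by 7 by the inductive hypothesis, and the second term (7)·2^r is divisible by 7 since 7 | 7. Hence 7 | h(r+1).
This completes the induction.
Therefore the largest such d is 7.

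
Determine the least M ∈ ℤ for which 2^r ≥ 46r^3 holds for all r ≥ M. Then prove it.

M = 19

At r = 18: 262144 < 268272, so the inequality fails and M ≥ 19. We prove 2^r ≥ 46r^3 for all r ≥ 19.
Base step (r = 19): 2^r = 524288 and 46r^3 = 315514, so 524288 ≥ 315514.
Suppose the result is true for r = i, so 2^i ≥ 46i^3.
Then 2^(i + 1) = 2·(2^i) ≥ 2·(46i^3).
Also, for i ≥ 19 we have 2·(46i^3) ≥ 46(i+1)^3, since 2 ≥ (1 + 1/i)^3 for all i ≥ 19.
Combining, 2^(i + 1) ≥ 46(i+1)^3.
Hence, by induction on r, the claim holds for every r ≥ 19.
Hence the smallest such M is 19.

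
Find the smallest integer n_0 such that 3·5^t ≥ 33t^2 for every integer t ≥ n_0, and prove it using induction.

n_0 = 3

At t = 2: 75 < 132, so the inequality fails and n_0 ≥ 3. We prove 3·5^t ≥ 33t^2 for all t ≥ 3.
When t = 3: 3·5^t = 375 and 33t^2 = 297, so 375 ≥ 297.
Inductive step: assume the claim holds for t = k, so 3·5^k ≥ 33k^2.
Then 3·5^(k + 1) = 5·(3·5^k) ≥ 5·(33k^2).
Also, for k ≥ 3 we have 5·(33k^2) ≥ 33(k+1)^2, since 5 ≥ (1 + 1/k)^2 for all k ≥ 3.
Combining, 3·5^(k + 1) ≥ 33(k+1)^2.
By induction, the statement is established for all t ≥ 3.
Hence the smallest such n_0 is 3.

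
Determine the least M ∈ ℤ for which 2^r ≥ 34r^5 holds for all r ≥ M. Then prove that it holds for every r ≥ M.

M = 30

At r = 29: 536870912 < 697379066, so the inequality fails and M ≥ 30. We prove 2^r ≥ 34r^5 for all r ≥ 30.
Base case (r = 30): 2^r = 1073741824 and 34r^5 = 826200000, so 1073741824 ≥ 826200000.
Suppose the result is true for r = j, so 2^j ≥ 34j^5.
Then 2^(j + 1) = 2·(2^j) ≥ 2·(34j^5).
Also, for j ≥ 30 we have 2·(34j^5) ≥ 34(j+1)^5, since 2 ≥ (1 + 1/j)^5 for all j ≥ 30.
Combining, 2^(j + 1) ≥ 34(j+1)^5.
By the principle of mathematical induction, the result holds for all r ≥ 30.
Hence the smallest such M is 30.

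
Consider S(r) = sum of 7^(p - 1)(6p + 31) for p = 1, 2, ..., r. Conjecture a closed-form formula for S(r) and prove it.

S(r) = 7^r(r + 5) - 5

We claim S(r) = 7^r(r + 5) - 5 for all r ≥ 1.
When r = 1: S(1) = 37, and the closed form gives 37. They agree.
For the inductive step, assume it holds for an arbitrary p ≥ 1, so S(p) = 7^p(p + 5) - 5.
Then S(p+1) = S(p) + (7^p(6p + 37)) = (7^p(p + 5) - 5) + (7^p(6p + 37)).
Simplifying, S(p+1) = 7·7^p·p + 42·7^p - 5 = 7^(p+1)((p+1) + 5) - 5,
which is the closed form with r = p+1.
By the principle of mathematical induction, the result holds for all r ≥ 1.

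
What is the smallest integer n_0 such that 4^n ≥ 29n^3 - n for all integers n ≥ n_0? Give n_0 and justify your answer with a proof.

n_0 = 7

At n = 6: 4096 < 6258, so the inequality fails and n_0 ≥ 7. We prove 4^n ≥ 29n^3 - n for all n ≥ 7.
For the base case n = 7: 4^n = 16384 and 29n^3 - n = 9940, so 16384 ≥ 9940.
Inductive step: suppose the statement holds for some j ≥ 7, so 4^j ≥ 29j^3 - j.
Then 4^(j + 1) = 4·(4^j) ≥ 4·(29j^3 - j).
Also, for j ≥ 7 we have 4·(29j^3 - j) ≥ 29(j+1)^3 - (j+1), since 4·(29j^3 - j) − (29(j+1)^3 - (j+1)) = 87j^3 - 87j^2 - 90j - 28, which is nonnegative for all j ≥ 7.
Combining, 4^(j + 1) ≥ 29(j+1)^3 - (j+1).
By the principle of mathematical induction, the result holds for all n ≥ 7.
Hence the smallest such n_0 is 7.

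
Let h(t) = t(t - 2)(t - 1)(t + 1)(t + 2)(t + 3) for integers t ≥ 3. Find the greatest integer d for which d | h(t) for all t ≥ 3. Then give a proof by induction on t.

d = 720

Computing the first values: h(3) = 720 and h(4) = 5040; gcd(720, 5040) = 720, so d ≤ 720.
We prove 720 | t(t - 2)(t - 1)(t + 1)(t + 2)(t + 3) for all t ≥ 3 by induction on t.
For the base case t = 3: h(3) = 720 = 720·(1), so 720 | h(3).
Inductive step: assume the claim holds for t = p, i.e. 720 | h(p). Then
h(p+1) − h(p) = (p-1)·p·(p+1)·(p+2)·(p+3)·(p+4) − (p-2)·(p-1)·p·(p+1)·(p+2)·(p+3) = (p-1)·p·(p+1)·(p+2)·(p+3)·[(p+4) − (p-2)] = 6·(p-1)·p·(p+1)·(p+2)·(p+3). The product of 5 consecutive integers is divisible by (5)! = 120, so h(p+1) − h(p) is divisible by 6·120 = 720. By the inductive hypothesis 720 | h(p), hence 720 | h(p+1).
This completes the induction.
Therefore the largest such d is 720.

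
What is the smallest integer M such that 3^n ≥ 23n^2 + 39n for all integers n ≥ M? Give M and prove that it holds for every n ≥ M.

At n = 6: 729 < 1062, so the inequality fails and M ≥ 7. We prove 3^n ≥ 23n^2 + 39n for all n ≥ 7.
Base step (n = 7): 3^n = 2187 and 23n^2 + 39n = 1400, so 2187 ≥ 1400.
For the inductive step, assume it holds for an arbitrary r ≥ 7, so 3^r ≥ 23r^2 + 39r.
Then 3^(r + 1) = 3·(3^r) ≥ 3·(23r^2 + 39r).
Also, for r ≥ 7 we have 3·(23r^2 + 39r) ≥ 23(r+1)^2 + 39(r+1), since 3·(23r^2 + 39r) − (23(r+1)^2 + 39(r+1)) = 46r^2 + 32r - 62, which is nonnegative for all r ≥ 7.
Combining, 3^(r + 1) ≥ 23(r+1)^2 + 39(r+1).
Hence, by induction on n, the claim holds for every n ≥ 7.
Hence the smallest such M is 7.

M = 7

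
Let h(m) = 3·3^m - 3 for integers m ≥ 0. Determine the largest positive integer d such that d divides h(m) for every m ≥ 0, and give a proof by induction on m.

Computing the first values: h(0) = 0 and h(1) = 6; gcd(0, 6) = 6, so d ≤ 6.
We prove 6 | 3·3^m - 3 for all m ≥ 0 by induction on m.
Base case (m = 0): h(0) = 0 = 6·(0), so 6 | h(0).
For the inductive step, assume it holds for an arbitrary r ≥ 0, i.e. 6 | h(r). Then
h(r+1) = 3·3^(r+1) - 3 = 3·(3·3^r - 3) + 6 = 3·h(r) + 6. The first term is divisible by 6 by the inductive hypothesis, and 6 is divisible by 6. Hence 6 | h(r+1).
By induction, the statement is established for all m ≥ 0.
Therefore the largest such d is 6.

d = 6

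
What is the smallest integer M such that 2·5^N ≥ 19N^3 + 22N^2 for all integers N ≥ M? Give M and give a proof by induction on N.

M = 5

At N = 4: 1250 < 1568, so the inequality fails and M ≥ 5. We prove 2·5^N ≥ 19N^3 + 22N^2 for all N ≥ 5.
For the base case N = 5: 2·5^N = 6250 and 19N^3 + 22N^2 = 2925, so 6250 ≥ 2925.
Inductive step: suppose the statement holds for some j ≥ 5, so 2·5^j ≥ 19j^3 + 22j^2.
Then 2·5^(j + 1) = 5·(2·5^j) ≥ 5·(19j^3 + 22j^2).
Also, for j ≥ 5 we have 5·(19j^3 + 22j^2) ≥ 19(j+1)^3 + 22(j+1)^2, since 5·(19j^3 + 22j^2) − (19(j+1)^3 + 22(j+1)^2) = 76j^3 + 31j^2 - 101j - 41, which is nonnegative for all j ≥ 5.
Combining, 2·5^(j + 1) ≥ 19(j+1)^3 + 22(j+1)^2.
By the principle of mathematical induction, the result holds for all N ≥ 5.
Hence the smallest such M is 5.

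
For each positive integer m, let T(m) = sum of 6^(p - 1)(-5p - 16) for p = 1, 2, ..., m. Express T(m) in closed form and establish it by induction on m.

T(m) = -6^m(m + 3) + 3

We claim T(m) = -6^m(m + 3) + 3 for all m ≥ 1.
Base step (m = 1): T(1) = -21, and the closed form gives -21. They agree.
Suppose the result is true for m = p, so T(p) = -6^p(p + 3) + 3.
Then T(p+1) = T(p) + (6^p(-5p - 21)) = (-6^p(p + 3) + 3) + (6^p(-5p - 21)).
Simplifying, T(p+1) = -6·6^p·p - 24·6^p + 3 = -6^(p+1)((p+1) + 3) + 3,
which is the closed form with m = p+1.
Hence, by induction on m, the claim holds for every m ≥ 1.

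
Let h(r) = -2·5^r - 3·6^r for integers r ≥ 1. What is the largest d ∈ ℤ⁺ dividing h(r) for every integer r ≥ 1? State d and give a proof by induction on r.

Computing the first values: h(1) = -28 and h(2) = -158; gcd(-28, -158) = 2, so d ≤ 2.
We prove 2 | -2·5^r - 3·6^r for all r ≥ 1 by induction on r.
When r = 1: h(1) = -28 = 2·(-14), so 2 | h(1).
Suppose the result is true for r = k, i.e. 2 | h(k). Then
h(k+1) − 6·h(k) = (-2·5^(k+1) - 3·6^(k+1)) − 6·(-2·5^k - 3·6^k) = (-2)·5^k·(5 − 6) = (2)·5^k. Since 2 | h(k) by the inductive hypothesis, 2 | 6·h(k); and 2 | 2 since 2 = 2·1. Therefore 2 | h(k+1).
By induction, the statement is established for all r ≥ 1.
Therefore the largest such d is 2.

d = 2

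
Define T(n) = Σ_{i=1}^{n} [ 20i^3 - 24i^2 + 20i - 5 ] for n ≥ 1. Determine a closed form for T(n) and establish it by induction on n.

We claim T(n) = n(5n^3 + 2n^2 + 3n + 1) for all n ≥ 1.
For the base case n = 1: T(1) = 11, and the closed form gives 11. They agree.
Inductive step: suppose the statement holds for some i ≥ 1, so T(i) = i(5i^3 + 2i^2 + 3i + 1).
Then T(i+1) = T(i) + (20i^3 + 36i^2 + 32i + 11) = (i(5i^3 + 2i^2 + 3i + 1)) + (20i^3 + 36i^2 + 32i + 11).
Simplifying, T(i+1) = (i + 1)(5i^3 + 17i^2 + 22i + 11) = (i+1)(5(i+1)^3 + 2(i+1)^2 + 3(i+1) + 1),
which is the closed form with n = i+1.
This completes the induction.

T(n) = n(5n^3 + 2n^2 + 3n + 1)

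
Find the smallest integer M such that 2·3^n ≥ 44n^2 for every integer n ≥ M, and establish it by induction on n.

At n = 6: 1458 < 1584, so the inequality fails and M ≥ 7. We prove 2·3^n ≥ 44n^2 for all n ≥ 7.
When n = 7: 2·3^n = 4374 and 44n^2 = 2156, so 4374 ≥ 2156.
Inductive step: assume the claim holds for n = r, so 2·3^r ≥ 44r^2.
Then 2·3^(r + 1) = 3·(2·3^r) ≥ 3·(44r^2).
Also, for r ≥ 7 we have 3·(44r^2) ≥ 44(r+1)^2, since 3 ≥ (1 + 1/r)^2 for all r ≥ 7.
Combining, 2·3^(r + 1) ≥ 44(r+1)^2.
By induction, the statement is established for all n ≥ 7.
Hence the smallest such M is 7.

M = 7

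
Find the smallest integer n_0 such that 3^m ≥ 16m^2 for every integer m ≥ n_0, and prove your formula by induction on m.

n_0 = 6

At m = 5: 243 < 400, so the inequality fails and n_0 ≥ 6. We prove 3^m ≥ 16m^2 for all m ≥ 6.
Base step (m = 6): 3^m = 729 and 16m^2 = 576, so 729 ≥ 576.
For the inductive step, assume it holds for an arbitrary r ≥ 6, so 3^r ≥ 16r^2.
Then 3^(r + 1) = 3·(3^r) ≥ 3·(16r^2).
Also, for r ≥ 6 we have 3·(16r^2) ≥ 16(r+1)^2, since 3 ≥ (1 + 1/r)^2 for all r ≥ 6.
Combining, 3^(r + 1) ≥ 16(r+1)^2.
By induction, the statement is established for all m ≥ 6.
Hence the smallest such n_0 is 6.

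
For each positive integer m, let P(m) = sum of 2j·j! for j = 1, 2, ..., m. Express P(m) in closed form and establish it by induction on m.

P(m) = 2(m + 1)! - 2

We claim P(m) = 2(m + 1)! - 2 for all m ≥ 1.
Base case (m = 1): P(1) = 2, and the closed form gives 2. They agree.
Inductive step: assume the claim holds for m = j, so P(j) = 2(j + 1)! - 2.
Then P(j+1) = P(j) + (2(j + 1)(j + 1)!) = (2(j + 1)! - 2) + (2(j + 1)(j + 1)!).
Simplifying, P(j+1) = 2((j+1) + 1)! - 2,
which is the closed form with m = j+1.
Hence, by induction on m, the claim holds for every m ≥ 1.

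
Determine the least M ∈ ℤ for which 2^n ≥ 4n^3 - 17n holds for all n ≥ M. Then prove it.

At n = 13: 8192 < 8567, so the inequality fails and M ≥ 14. We prove 2^n ≥ 4n^3 - 17n for all n ≥ 14.
When n = 14: 2^n = 16384 and 4n^3 - 17n = 10738, so 16384 ≥ 10738.
Inductive step: suppose the statement holds for some p ≥ 14, so 2^p ≥ 4p^3 - 17p.
Then 2^(p + 1) = 2·(2^p) ≥ 2·(4p^3 - 17p).
Also, for p ≥ 14 we have 2·(4p^3 - 17p) ≥ 4(p+1)^3 - 17(p+1), since 2·(4p^3 - 17p) − (4(p+1)^3 - 17(p+1)) = 4p^3 - 12p^2 - 29p + 13, which is nonnegative for all p ≥ 14.
Combining, 2^(p + 1) ≥ 4(p+1)^3 - 17(p+1).
Hence, by induction on n, the claim holds for every n ≥ 14.
Hence the smallest such M is 14.

M = 14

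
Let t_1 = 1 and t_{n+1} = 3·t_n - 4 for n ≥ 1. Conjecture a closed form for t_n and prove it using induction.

t_n = -3^(n - 1) + 2

Computing the first terms: t_1 = 1, t_2 = -1, t_3 = -7. This suggests t_n = -3^(n - 1) + 2.
For the base case n = 1: the formula gives 1 = 1 = t_1.
Inductive step: suppose the statement holds for some r ≥ 1, so t_r = -3^(r - 1) + 2.
Then t_{r+1} = 3·t_r - 4 = 3·(-3^(r - 1) + 2) - 4 = -3^r + 2 = -3^((r+1) - 1) + 2,
which is the claimed formula at n = r+1.
By induction, the statement is established for all n ≥ 1.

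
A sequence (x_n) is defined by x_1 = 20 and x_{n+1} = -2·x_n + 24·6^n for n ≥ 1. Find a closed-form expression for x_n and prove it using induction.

Computing the first terms: x_1 = 20, x_2 = 104, x_3 = 656. This suggests x_n = -(-2)^n + 3·6^n.
Base case (n = 1): the formula gives 20 = 20 = x_1.
Inductive step: assume the claim holds for n = k, so x_k = -(-2)^k + 3·6^k.
Then x_{k+1} = -2·x_k + 24·6^k = -2·(-(-2)^k + 3·6^k) + 24·6^k = -(-2)^(k + 1) + 3·6^(k + 1),
which is the claimed formula at n = k+1.
By induction, the statement is established for all n ≥ 1.

x_n = -(-2)^n + 3·6^n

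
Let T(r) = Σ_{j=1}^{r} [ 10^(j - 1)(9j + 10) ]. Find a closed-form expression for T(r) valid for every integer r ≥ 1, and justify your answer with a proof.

We claim T(r) = 10^r(r + 1) - 1 for all r ≥ 1.
For the base case r = 1: T(1) = 19, and the closed form gives 19. They agree.
For the inductive step, assume it holds for an arbitrary j ≥ 1, so T(j) = 10^j(j + 1) - 1.
Then T(j+1) = T(j) + (10^j(9j + 19)) = (10^j(j + 1) - 1) + (10^j(9j + 19)).
Simplifying, T(j+1) = 10·10^j·j + 20·10^j - 1 = 10^(j+1)((j+1) + 1) - 1,
which is the closed form with r = j+1.
Hence, by induction on r, the claim holds for every r ≥ 1.

T(r) = 10^r(r + 1) - 1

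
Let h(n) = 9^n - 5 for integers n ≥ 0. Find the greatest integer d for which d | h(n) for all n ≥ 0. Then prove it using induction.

Computing the first values: h(0) = -4 and h(1) = 4; gcd(-4, 4) = 4, so d ≤ 4.
We prove 4 | 9^n - 5 for all n ≥ 0 by induction on n.
For the base case n = 0: h(0) = -4 = 4·(-1), so 4 | h(0).
For the inductive step, assume it holds for an arbitrary m ≥ 0, i.e. 4 | h(m). Then
h(m+1) = 9^(m+1) - 5 = 9·(9^m - 5) + 40 = 9·h(m) + 40. The first term is divisible by 4 by the inductive hypothesis, and 40 is divisible by 4. Hence 4 | h(m+1).
By induction, the statement is established for all n ≥ 0.
Therefore the largest such d is 4.

d = 4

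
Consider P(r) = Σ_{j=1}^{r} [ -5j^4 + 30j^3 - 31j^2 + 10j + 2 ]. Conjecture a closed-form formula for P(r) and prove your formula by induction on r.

P(r) = -r(r^4 - 5r^3 - 3r^2 + 3r - 2)

We claim P(r) = -r(r^4 - 5r^3 - 3r^2 + 3r - 2) for all r ≥ 1.
Base step (r = 1): P(1) = 6, and the closed form gives 6. They agree.
Inductive step: assume the claim holds for r = j, so P(j) = j(-j^4 + 5j^3 + 3j^2 - 3j + 2).
Then P(j+1) = P(j) + (-5j^4 + 10j^3 + 29j^2 + 18j + 6) = (j(-j^4 + 5j^3 + 3j^2 - 3j + 2)) + (-5j^4 + 10j^3 + 29j^2 + 18j + 6).
Simplifying, P(j+1) = -(j + 1)(j^4 - j^3 - 12j^2 - 14j - 6) = -(j+1)((j+1)^4 - 5(j+1)^3 - 3(j+1)^2 + 3(j+1) - 2),
which is the closed form with r = j+1.
By induction, the statement is established for all r ≥ 1.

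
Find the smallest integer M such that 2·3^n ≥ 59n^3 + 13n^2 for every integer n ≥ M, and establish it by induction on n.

M = 10

At n = 9: 39366 < 44064, so the inequality fails and M ≥ 10. We prove 2·3^n ≥ 59n^3 + 13n^2 for all n ≥ 10.
Base step (n = 10): 2·3^n = 118098 and 59n^3 + 13n^2 = 60300, so 118098 ≥ 60300.
For the inductive step, assume it holds for an arbitrary i ≥ 10, so 2·3^i ≥ 59i^3 + 13i^2.
Then 2·3^(i + 1) = 3·(2·3^i) ≥ 3·(59i^3 + 13i^2).
Also, for i ≥ 10 we have 3·(59i^3 + 13i^2) ≥ 59(i+1)^3 + 13(i+1)^2, since 3·(59i^3 + 13i^2) − (59(i+1)^3 + 13(i+1)^2) = 118i^3 - 151i^2 - 203i - 72, which is nonnegative for all i ≥ 10.
Combining, 2·3^(i + 1) ≥ 59(i+1)^3 + 13(i+1)^2.
Hence, by induction on n, the claim holds for every n ≥ 10.
Hence the smallest such M is 10.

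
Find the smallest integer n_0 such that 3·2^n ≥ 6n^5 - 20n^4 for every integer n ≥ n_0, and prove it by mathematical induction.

n_0 = 24

At n = 23: 25165824 < 33021238, so the inequality fails and n_0 ≥ 24. We prove 3·2^n ≥ 6n^5 - 20n^4 for all n ≥ 24.
For the base case n = 24: 3·2^n = 50331648 and 6n^5 - 20n^4 = 41140224, so 50331648 ≥ 41140224.
Inductive step: suppose the statement holds for some r ≥ 24, so 3·2^r ≥ 6r^5 - 20r^4.
Then 3·2^(r + 1) = 2·(3·2^r) ≥ 2·(6r^5 - 20r^4).
Also, for r ≥ 24 we have 2·(6r^5 - 20r^4) ≥ 6(r+1)^5 - 20(r+1)^4, since 2·(6r^5 - 20r^4) − (6(r+1)^5 - 20(r+1)^4) = 6r^5 - 50r^4 + 20r^3 + 60r^2 + 50r + 14, which is nonnegative for all r ≥ 24.
Combining, 3·2^(r + 1) ≥ 6(r+1)^5 - 20(r+1)^4.
By the principle of mathematical induction, the result holds for all n ≥ 24.
Hence the smallest such n_0 is 24.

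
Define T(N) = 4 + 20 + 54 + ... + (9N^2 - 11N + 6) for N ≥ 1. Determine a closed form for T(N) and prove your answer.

T(N) = N(3N^2 - N + 2)

We claim T(N) = N(3N^2 - N + 2) for all N ≥ 1.
When N = 1: T(1) = 4, and the closed form gives 4. They agree.
For the inductive step, assume it holds for an arbitrary k ≥ 1, so T(k) = k(3k^2 - k + 2).
Then T(k+1) = T(k) + (9k^2 + 7k + 4) = (k(3k^2 - k + 2)) + (9k^2 + 7k + 4).
Simplifying, T(k+1) = (k + 1)(3k^2 + 5k + 4) = (k+1)(3(k+1)^2 - (k+1) + 2),
which is the closed form with N = k+1.
Hence, by induction on N, the claim holds for every N ≥ 1.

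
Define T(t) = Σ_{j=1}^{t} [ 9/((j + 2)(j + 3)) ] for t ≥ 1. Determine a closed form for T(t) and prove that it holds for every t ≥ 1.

T(t) = 3t/(t + 3)

We claim T(t) = 3t/(t + 3) for all t ≥ 1.
Base step (t = 1): T(1) = 3/4, and the closed form gives 3/4. They agree.
For the inductive step, assume it holds for an arbitrary j ≥ 1, so T(j) = 3j/(j + 3).
Then T(j+1) = T(j) + (9/((j + 3)(j + 4))) = (3j/(j + 3)) + (9/((j + 3)(j + 4))).
Simplifying, T(j+1) = 3(j + 1)/(j + 4) = 3(j+1)/((j+1) + 3),
which is the closed form with t = j+1.
By the principle of mathematical induction, the result holds for all t ≥ 1.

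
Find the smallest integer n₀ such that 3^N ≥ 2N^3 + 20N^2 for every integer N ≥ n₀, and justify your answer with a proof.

At N = 6: 729 < 1152, so the inequality fails and n₀ ≥ 7. We prove 3^N ≥ 2N^3 + 20N^2 for all N ≥ 7.
For the base case N = 7: 3^N = 2187 and 2N^3 + 20N^2 = 1666, so 2187 ≥ 1666.
Inductive step: assume the claim holds for N = m, so 3^m ≥ 2m^3 + 20m^2.
Then 3^(m + 1) = 3·(3^m) ≥ 3·(2m^3 + 20m^2).
Also, for m ≥ 7 we have 3·(2m^3 + 20m^2) ≥ 2(m+1)^3 + 20(m+1)^2, since 3·(2m^3 + 20m^2) − (2(m+1)^3 + 20(m+1)^2) = 4m^3 + 34m^2 - 46m - 22, which is nonnegative for all m ≥ 7.
Combining, 3^(m + 1) ≥ 2(m+1)^3 + 20(m+1)^2.
By induction, the statement is established for all N ≥ 7.
Hence the smallest such n₀ is 7.

n₀ = 7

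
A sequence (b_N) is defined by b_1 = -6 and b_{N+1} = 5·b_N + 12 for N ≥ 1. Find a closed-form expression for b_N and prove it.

Computing the first terms: b_1 = -6, b_2 = -18, b_3 = -78. This suggests b_N = -3·5^(N - 1) - 3.
Base step (N = 1): the formula gives -6 = -6 = b_1.
Inductive step: suppose the statement holds for some r ≥ 1, so b_r = -3·5^(r - 1) - 3.
Then b_{r+1} = 5·b_r + 12 = 5·(-3·5^(r - 1) - 3) + 12 = -3·5^r - 3 = -3·5^((r+1) - 1) - 3,
which is the claimed formula at N = r+1.
This completes the induction.

b_N = -3·5^(N - 1) - 3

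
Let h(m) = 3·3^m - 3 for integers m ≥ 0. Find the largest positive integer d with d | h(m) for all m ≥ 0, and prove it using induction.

d = 6

Computing the first values: h(0) = 0 and h(1) = 6; gcd(0, 6) = 6, so d ≤ 6.
We prove 6 | 3·3^m - 3 for all m ≥ 0 by induction on m.
When m = 0: h(0) = 0 = 6·(0), so 6 | h(0).
For the inductive step, assume it holds for an arbitrary j ≥ 0, i.e. 6 | h(j). Then
h(j+1) = 3·3^(j+1) - 3 = 3·(3·3^j - 3) + 6 = 3·h(j) + 6. The first term is divisible by 6 by the inductive hypothesis, and 6 is divisible by 6. Hence 6 | h(j+1).
By the principle of mathematical induction, the result holds for all m ≥ 0.
Therefore the largest such d is 6.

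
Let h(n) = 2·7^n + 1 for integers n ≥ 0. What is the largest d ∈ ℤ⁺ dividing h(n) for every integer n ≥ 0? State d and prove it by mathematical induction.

Computing the first values: h(0) = 3 and h(1) = 15; gcd(3, 15) = 3, so d ≤ 3.
We prove 3 | 2·7^n + 1 for all n ≥ 0 by induction on n.
For the base case n = 0: h(0) = 3 = 3·(1), so 3 | h(0).
Suppose the result is true for n = m, i.e. 3 | h(m). Then
h(m+1) = 2·7^(m+1) + 1 = 7·(2·7^m + 1) - 6 = 7·h(m) - 6. The first term is divisible by 3 by the inductive hypothesis, and -6 is divisible by 3. Hence 3 | h(m+1).
Hence, by induction on n, the claim holds for every n ≥ 0.
Therefore the largest such d is 3.

d = 3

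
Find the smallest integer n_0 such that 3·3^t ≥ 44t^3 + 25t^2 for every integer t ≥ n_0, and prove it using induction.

n_0 = 9

At t = 8: 19683 < 24128, so the inequality fails and n_0 ≥ 9. We prove 3·3^t ≥ 44t^3 + 25t^2 for all t ≥ 9.
Base step (t = 9): 3·3^t = 59049 and 44t^3 + 25t^2 = 34101, so 59049 ≥ 34101.
Inductive step: assume the claim holds for t = r, so 3·3^r ≥ 44r^3 + 25r^2.
Then 3·3^(r + 1) = 3·(3·3^r) ≥ 3·(44r^3 + 25r^2).
Also, for r ≥ 9 we have 3·(44r^3 + 25r^2) ≥ 44(r+1)^3 + 25(r+1)^2, since 3·(44r^3 + 25r^2) − (44(r+1)^3 + 25(r+1)^2) = 88r^3 - 82r^2 - 182r - 69, which is nonnegative for all r ≥ 9.
Combining, 3·3^(r + 1) ≥ 44(r+1)^3 + 25(r+1)^2.
This completes the induction.
Hence the smallest such n_0 is 9.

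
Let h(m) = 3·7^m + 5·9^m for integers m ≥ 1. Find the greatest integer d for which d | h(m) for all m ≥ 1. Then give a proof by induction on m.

d = 6

Computing the first values: h(1) = 66 and h(2) = 552; gcd(66, 552) = 6, so d ≤ 6.
We prove 6 | 3·7^m + 5·9^m for all m ≥ 1 by induction on m.
Base step (m = 1): h(1) = 66 = 6·(11), so 6 | h(1).
Suppose the result is true for m = k, i.e. 6 | h(k). Then
h(k+1) − 9·h(k) = (3·7^(k+1) + 5·9^(k+1)) − 9·(3·7^k + 5·9^k) = (3)·7^k·(7 − 9) = (-6)·7^k. Since 6 | h(k) by the inductive hypothesis, 6 | 9·h(k); and 6 | -6 since -6 = 6·-1. Therefore 6 | h(k+1).
By the principle of mathematical induction, the result holds for all m ≥ 1.
Therefore the largest such d is 6.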